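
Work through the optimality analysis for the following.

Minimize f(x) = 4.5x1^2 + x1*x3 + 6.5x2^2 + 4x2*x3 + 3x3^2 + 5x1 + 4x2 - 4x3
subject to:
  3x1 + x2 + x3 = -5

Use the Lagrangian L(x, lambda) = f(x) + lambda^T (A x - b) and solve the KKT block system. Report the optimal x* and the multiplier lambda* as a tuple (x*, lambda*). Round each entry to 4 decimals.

Form the Lagrangian:
  L(x, lambda) = (1/2) x^T Q x + c^T x + lambda^T (A x - b)
Stationarity (grad_x L = 0): Q x + c + A^T lambda = 0.
Primal feasibility: A x = b.

This gives the KKT block system:
  [ Q   A^T ] [ x     ]   [-c ]
  [ A    0  ] [ lambda ] = [ b ]

Solving the linear system:
  x*      = (-1.7143, -0.8571, 1)
  lambda* = (3.1429)
  f(x*)   = -0.1429

x* = (-1.7143, -0.8571, 1), lambda* = (3.1429)


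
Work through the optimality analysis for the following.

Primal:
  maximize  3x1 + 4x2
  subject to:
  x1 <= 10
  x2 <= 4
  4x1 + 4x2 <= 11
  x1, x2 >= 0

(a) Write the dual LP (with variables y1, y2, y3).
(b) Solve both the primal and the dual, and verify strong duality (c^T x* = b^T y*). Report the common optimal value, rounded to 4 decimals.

The standard primal-dual pair for 'max c^T x s.t. A x <= b, x >= 0' is:
  Dual:  min b^T y  s.t.  A^T y >= c,  y >= 0.

So the dual LP is:
  minimize  10y1 + 4y2 + 11y3
  subject to:
    y1 + 4y3 >= 3
    y2 + 4y3 >= 4
    y1, y2, y3 >= 0

Solving the primal: x* = (0, 2.75).
  primal value c^T x* = 11.
Solving the dual: y* = (0, 0, 1).
  dual value b^T y* = 11.
Strong duality: c^T x* = b^T y*. Confirmed.

11


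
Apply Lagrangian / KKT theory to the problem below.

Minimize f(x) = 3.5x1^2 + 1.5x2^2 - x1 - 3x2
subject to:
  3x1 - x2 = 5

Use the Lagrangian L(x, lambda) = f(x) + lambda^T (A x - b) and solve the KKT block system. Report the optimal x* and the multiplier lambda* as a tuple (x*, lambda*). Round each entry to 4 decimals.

Form the Lagrangian:
  L(x, lambda) = (1/2) x^T Q x + c^T x + lambda^T (A x - b)
Stationarity (grad_x L = 0): Q x + c + A^T lambda = 0.
Primal feasibility: A x = b.

This gives the KKT block system:
  [ Q   A^T ] [ x     ]   [-c ]
  [ A    0  ] [ lambda ] = [ b ]

Solving the linear system:
  x*      = (1.6176, -0.1471)
  lambda* = (-3.4412)
  f(x*)   = 8.0147

x* = (1.6176, -0.1471), lambda* = (-3.4412)


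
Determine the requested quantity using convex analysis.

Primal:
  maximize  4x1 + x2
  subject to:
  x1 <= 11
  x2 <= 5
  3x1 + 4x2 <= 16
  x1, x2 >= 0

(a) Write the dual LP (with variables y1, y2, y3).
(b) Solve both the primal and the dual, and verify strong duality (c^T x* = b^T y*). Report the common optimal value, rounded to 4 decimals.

The standard primal-dual pair for 'max c^T x s.t. A x <= b, x >= 0' is:
  Dual:  min b^T y  s.t.  A^T y >= c,  y >= 0.

So the dual LP is:
  minimize  11y1 + 5y2 + 16y3
  subject to:
    y1 + 3y3 >= 4
    y2 + 4y3 >= 1
    y1, y2, y3 >= 0

Solving the primal: x* = (5.3333, 0).
  primal value c^T x* = 21.3333.
Solving the dual: y* = (0, 0, 1.3333).
  dual value b^T y* = 21.3333.
Strong duality: c^T x* = b^T y*. Confirmed.

21.3333


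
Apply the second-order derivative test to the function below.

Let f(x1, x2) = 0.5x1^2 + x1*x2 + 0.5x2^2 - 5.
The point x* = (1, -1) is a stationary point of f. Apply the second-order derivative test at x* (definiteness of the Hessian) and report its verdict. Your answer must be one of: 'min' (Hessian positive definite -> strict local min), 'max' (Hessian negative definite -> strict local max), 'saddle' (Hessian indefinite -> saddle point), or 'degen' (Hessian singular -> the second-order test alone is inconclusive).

Compute the Hessian H = grad^2 f:
  H = [[1, 1], [1, 1]]
Verify stationarity: grad f(x*) = H x* + g = (0, 0).
Eigenvalues of H: 0, 2.
H has a zero eigenvalue (singular; positive semidefinite but not definite), so H is neither positive definite, negative definite, nor indefinite. The second-order test alone is inconclusive -> degen.
(Indeed, f is constant along the null direction of H through x*, so x* is not a strict local extremum.)

degen


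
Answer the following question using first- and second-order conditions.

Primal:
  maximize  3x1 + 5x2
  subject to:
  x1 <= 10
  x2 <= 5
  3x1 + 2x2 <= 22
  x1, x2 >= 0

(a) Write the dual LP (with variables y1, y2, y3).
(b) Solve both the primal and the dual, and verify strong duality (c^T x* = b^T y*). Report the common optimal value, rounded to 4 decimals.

The standard primal-dual pair for 'max c^T x s.t. A x <= b, x >= 0' is:
  Dual:  min b^T y  s.t.  A^T y >= c,  y >= 0.

So the dual LP is:
  minimize  10y1 + 5y2 + 22y3
  subject to:
    y1 + 3y3 >= 3
    y2 + 2y3 >= 5
    y1, y2, y3 >= 0

Solving the primal: x* = (4, 5).
  primal value c^T x* = 37.
Solving the dual: y* = (0, 3, 1).
  dual value b^T y* = 37.
Strong duality: c^T x* = b^T y*. Confirmed.

37


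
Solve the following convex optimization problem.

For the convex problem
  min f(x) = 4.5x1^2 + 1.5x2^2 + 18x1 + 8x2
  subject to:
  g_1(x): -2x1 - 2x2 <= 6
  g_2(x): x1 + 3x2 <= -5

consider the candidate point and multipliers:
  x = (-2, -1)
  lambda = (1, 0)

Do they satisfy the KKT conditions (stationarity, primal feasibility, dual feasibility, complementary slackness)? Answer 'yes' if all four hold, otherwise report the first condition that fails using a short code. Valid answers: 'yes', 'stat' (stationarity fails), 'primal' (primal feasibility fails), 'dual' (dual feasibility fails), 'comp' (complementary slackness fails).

Gradient of f: grad f(x) = Q x + c = (0, 5)
Constraint values g_i(x) = a_i^T x - b_i:
  g_1((-2, -1)) = 0
  g_2((-2, -1)) = 0
Stationarity residual: grad f(x) + sum_i lambda_i a_i = (-2, 3)
  -> stationarity FAILS
Primal feasibility (all g_i <= 0): OK
Dual feasibility (all lambda_i >= 0): OK
Complementary slackness (lambda_i * g_i(x) = 0 for all i): OK

Verdict: the first failing condition is stationarity -> stat.

stat


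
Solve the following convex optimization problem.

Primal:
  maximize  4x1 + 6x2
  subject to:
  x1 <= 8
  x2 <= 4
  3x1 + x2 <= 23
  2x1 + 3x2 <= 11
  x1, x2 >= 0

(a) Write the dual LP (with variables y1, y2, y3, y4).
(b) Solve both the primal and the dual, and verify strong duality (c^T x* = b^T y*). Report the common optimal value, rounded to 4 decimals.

The standard primal-dual pair for 'max c^T x s.t. A x <= b, x >= 0' is:
  Dual:  min b^T y  s.t.  A^T y >= c,  y >= 0.

So the dual LP is:
  minimize  8y1 + 4y2 + 23y3 + 11y4
  subject to:
    y1 + 3y3 + 2y4 >= 4
    y2 + y3 + 3y4 >= 6
    y1, y2, y3, y4 >= 0

Solving the primal: x* = (5.5, 0).
  primal value c^T x* = 22.
Solving the dual: y* = (0, 0, 0, 2).
  dual value b^T y* = 22.
Strong duality: c^T x* = b^T y*. Confirmed.

22


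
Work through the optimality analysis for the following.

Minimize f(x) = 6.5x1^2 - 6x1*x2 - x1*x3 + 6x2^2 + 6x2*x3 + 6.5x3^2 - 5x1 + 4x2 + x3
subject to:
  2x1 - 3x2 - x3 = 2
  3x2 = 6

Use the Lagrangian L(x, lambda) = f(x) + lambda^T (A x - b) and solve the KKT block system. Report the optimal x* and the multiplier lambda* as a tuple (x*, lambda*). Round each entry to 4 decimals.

Form the Lagrangian:
  L(x, lambda) = (1/2) x^T Q x + c^T x + lambda^T (A x - b)
Stationarity (grad_x L = 0): Q x + c + A^T lambda = 0.
Primal feasibility: A x = b.

This gives the KKT block system:
  [ Q   A^T ] [ x     ]   [-c ]
  [ A    0  ] [ lambda ] = [ b ]

Solving the linear system:
  x*      = (3.1311, 2, -1.7377)
  lambda* = (-12.7213, -12.3169)
  f(x*)   = 44.9754

x* = (3.1311, 2, -1.7377), lambda* = (-12.7213, -12.3169)


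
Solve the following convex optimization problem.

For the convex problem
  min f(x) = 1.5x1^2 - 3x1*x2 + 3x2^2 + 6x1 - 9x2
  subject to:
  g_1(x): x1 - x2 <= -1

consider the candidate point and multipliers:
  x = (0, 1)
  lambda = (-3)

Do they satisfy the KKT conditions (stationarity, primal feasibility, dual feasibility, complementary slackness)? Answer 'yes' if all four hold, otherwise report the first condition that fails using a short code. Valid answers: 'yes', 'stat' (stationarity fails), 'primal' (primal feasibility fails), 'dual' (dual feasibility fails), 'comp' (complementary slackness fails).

Gradient of f: grad f(x) = Q x + c = (3, -3)
Constraint values g_i(x) = a_i^T x - b_i:
  g_1((0, 1)) = 0
Stationarity residual: grad f(x) + sum_i lambda_i a_i = (0, 0)
  -> stationarity OK
Primal feasibility (all g_i <= 0): OK
Dual feasibility (all lambda_i >= 0): FAILS
Complementary slackness (lambda_i * g_i(x) = 0 for all i): OK

Verdict: the first failing condition is dual_feasibility -> dual.

dual


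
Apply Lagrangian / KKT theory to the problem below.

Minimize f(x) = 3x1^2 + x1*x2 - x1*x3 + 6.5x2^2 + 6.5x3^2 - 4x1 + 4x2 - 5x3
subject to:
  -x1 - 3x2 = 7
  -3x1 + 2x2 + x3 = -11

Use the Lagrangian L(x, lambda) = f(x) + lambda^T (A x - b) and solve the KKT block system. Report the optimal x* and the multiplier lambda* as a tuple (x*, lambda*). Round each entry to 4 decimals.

Form the Lagrangian:
  L(x, lambda) = (1/2) x^T Q x + c^T x + lambda^T (A x - b)
Stationarity (grad_x L = 0): Q x + c + A^T lambda = 0.
Primal feasibility: A x = b.

This gives the KKT block system:
  [ Q   A^T ] [ x     ]   [-c ]
  [ A    0  ] [ lambda ] = [ b ]

Solving the linear system:
  x*      = (1.7876, -2.9292, 0.2213)
  lambda* = (-8.1569, 3.9107)
  f(x*)   = 40.0711

x* = (1.7876, -2.9292, 0.2213), lambda* = (-8.1569, 3.9107)


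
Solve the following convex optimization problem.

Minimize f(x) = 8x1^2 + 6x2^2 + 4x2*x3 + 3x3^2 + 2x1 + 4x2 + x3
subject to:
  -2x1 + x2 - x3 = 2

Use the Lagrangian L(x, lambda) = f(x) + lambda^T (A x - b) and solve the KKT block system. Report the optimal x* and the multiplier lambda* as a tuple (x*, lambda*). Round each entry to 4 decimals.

Form the Lagrangian:
  L(x, lambda) = (1/2) x^T Q x + c^T x + lambda^T (A x - b)
Stationarity (grad_x L = 0): Q x + c + A^T lambda = 0.
Primal feasibility: A x = b.

This gives the KKT block system:
  [ Q   A^T ] [ x     ]   [-c ]
  [ A    0  ] [ lambda ] = [ b ]

Solving the linear system:
  x*      = (-0.5063, 0.1875, -0.8)
  lambda* = (-3.05)
  f(x*)   = 2.5188

x* = (-0.5063, 0.1875, -0.8), lambda* = (-3.05)


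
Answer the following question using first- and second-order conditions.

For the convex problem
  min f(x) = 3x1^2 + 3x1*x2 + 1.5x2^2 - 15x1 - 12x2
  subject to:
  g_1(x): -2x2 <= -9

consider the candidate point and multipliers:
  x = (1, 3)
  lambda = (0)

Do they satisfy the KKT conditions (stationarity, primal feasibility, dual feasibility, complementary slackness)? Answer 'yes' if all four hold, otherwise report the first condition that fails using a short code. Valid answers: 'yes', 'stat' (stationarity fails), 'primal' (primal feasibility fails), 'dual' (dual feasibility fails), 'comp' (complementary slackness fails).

Gradient of f: grad f(x) = Q x + c = (0, 0)
Constraint values g_i(x) = a_i^T x - b_i:
  g_1((1, 3)) = 3
Stationarity residual: grad f(x) + sum_i lambda_i a_i = (0, 0)
  -> stationarity OK
Primal feasibility (all g_i <= 0): FAILS
Dual feasibility (all lambda_i >= 0): OK
Complementary slackness (lambda_i * g_i(x) = 0 for all i): OK

Verdict: the first failing condition is primal_feasibility -> primal.

primal


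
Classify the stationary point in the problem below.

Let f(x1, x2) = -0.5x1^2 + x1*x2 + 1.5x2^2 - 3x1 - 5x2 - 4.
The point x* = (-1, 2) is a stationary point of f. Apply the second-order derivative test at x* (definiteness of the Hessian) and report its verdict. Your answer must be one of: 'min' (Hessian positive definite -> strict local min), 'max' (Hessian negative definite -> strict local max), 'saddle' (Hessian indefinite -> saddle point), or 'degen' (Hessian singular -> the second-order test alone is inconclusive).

Compute the Hessian H = grad^2 f:
  H = [[-1, 1], [1, 3]]
Verify stationarity: grad f(x*) = H x* + g = (0, 0).
Eigenvalues of H: -1.2361, 3.2361.
Eigenvalues have mixed signs, so H is indefinite -> x* is a saddle point.

saddle


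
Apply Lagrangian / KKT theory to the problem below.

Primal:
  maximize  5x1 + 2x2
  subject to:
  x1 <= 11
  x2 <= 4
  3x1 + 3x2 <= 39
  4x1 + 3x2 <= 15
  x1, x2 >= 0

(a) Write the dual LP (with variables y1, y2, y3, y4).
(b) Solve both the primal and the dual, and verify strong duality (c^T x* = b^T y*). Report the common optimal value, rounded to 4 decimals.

The standard primal-dual pair for 'max c^T x s.t. A x <= b, x >= 0' is:
  Dual:  min b^T y  s.t.  A^T y >= c,  y >= 0.

So the dual LP is:
  minimize  11y1 + 4y2 + 39y3 + 15y4
  subject to:
    y1 + 3y3 + 4y4 >= 5
    y2 + 3y3 + 3y4 >= 2
    y1, y2, y3, y4 >= 0

Solving the primal: x* = (3.75, 0).
  primal value c^T x* = 18.75.
Solving the dual: y* = (0, 0, 0, 1.25).
  dual value b^T y* = 18.75.
Strong duality: c^T x* = b^T y*. Confirmed.

18.75


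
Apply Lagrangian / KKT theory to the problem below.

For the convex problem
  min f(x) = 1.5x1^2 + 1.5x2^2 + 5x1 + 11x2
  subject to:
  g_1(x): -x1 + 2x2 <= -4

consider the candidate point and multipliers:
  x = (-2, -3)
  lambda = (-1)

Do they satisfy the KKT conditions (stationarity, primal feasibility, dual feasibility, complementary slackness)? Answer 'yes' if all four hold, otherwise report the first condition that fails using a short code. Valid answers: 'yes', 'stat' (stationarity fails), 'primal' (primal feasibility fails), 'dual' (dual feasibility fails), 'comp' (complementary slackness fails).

Gradient of f: grad f(x) = Q x + c = (-1, 2)
Constraint values g_i(x) = a_i^T x - b_i:
  g_1((-2, -3)) = 0
Stationarity residual: grad f(x) + sum_i lambda_i a_i = (0, 0)
  -> stationarity OK
Primal feasibility (all g_i <= 0): OK
Dual feasibility (all lambda_i >= 0): FAILS
Complementary slackness (lambda_i * g_i(x) = 0 for all i): OK

Verdict: the first failing condition is dual_feasibility -> dual.

dual


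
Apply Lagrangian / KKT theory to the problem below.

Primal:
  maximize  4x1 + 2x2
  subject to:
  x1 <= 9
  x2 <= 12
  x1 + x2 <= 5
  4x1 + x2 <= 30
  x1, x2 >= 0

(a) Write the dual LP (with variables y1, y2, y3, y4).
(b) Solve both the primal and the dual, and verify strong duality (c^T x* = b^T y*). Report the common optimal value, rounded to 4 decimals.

The standard primal-dual pair for 'max c^T x s.t. A x <= b, x >= 0' is:
  Dual:  min b^T y  s.t.  A^T y >= c,  y >= 0.

So the dual LP is:
  minimize  9y1 + 12y2 + 5y3 + 30y4
  subject to:
    y1 + y3 + 4y4 >= 4
    y2 + y3 + y4 >= 2
    y1, y2, y3, y4 >= 0

Solving the primal: x* = (5, 0).
  primal value c^T x* = 20.
Solving the dual: y* = (0, 0, 4, 0).
  dual value b^T y* = 20.
Strong duality: c^T x* = b^T y*. Confirmed.

20


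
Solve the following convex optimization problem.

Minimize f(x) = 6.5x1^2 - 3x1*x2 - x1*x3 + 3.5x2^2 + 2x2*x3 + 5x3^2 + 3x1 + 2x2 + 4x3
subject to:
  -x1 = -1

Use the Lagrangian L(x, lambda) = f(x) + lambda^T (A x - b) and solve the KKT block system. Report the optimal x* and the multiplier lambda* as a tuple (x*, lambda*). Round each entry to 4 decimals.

Form the Lagrangian:
  L(x, lambda) = (1/2) x^T Q x + c^T x + lambda^T (A x - b)
Stationarity (grad_x L = 0): Q x + c + A^T lambda = 0.
Primal feasibility: A x = b.

This gives the KKT block system:
  [ Q   A^T ] [ x     ]   [-c ]
  [ A    0  ] [ lambda ] = [ b ]

Solving the linear system:
  x*      = (1, 0.2424, -0.3485)
  lambda* = (15.6212)
  f(x*)   = 8.8561

x* = (1, 0.2424, -0.3485), lambda* = (15.6212)


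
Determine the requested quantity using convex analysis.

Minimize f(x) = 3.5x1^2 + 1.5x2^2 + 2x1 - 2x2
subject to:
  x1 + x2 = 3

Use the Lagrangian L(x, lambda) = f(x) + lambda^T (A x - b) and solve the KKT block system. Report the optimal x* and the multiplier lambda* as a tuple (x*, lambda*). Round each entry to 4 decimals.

Form the Lagrangian:
  L(x, lambda) = (1/2) x^T Q x + c^T x + lambda^T (A x - b)
Stationarity (grad_x L = 0): Q x + c + A^T lambda = 0.
Primal feasibility: A x = b.

This gives the KKT block system:
  [ Q   A^T ] [ x     ]   [-c ]
  [ A    0  ] [ lambda ] = [ b ]

Solving the linear system:
  x*      = (0.5, 2.5)
  lambda* = (-5.5)
  f(x*)   = 6.25

x* = (0.5, 2.5), lambda* = (-5.5)


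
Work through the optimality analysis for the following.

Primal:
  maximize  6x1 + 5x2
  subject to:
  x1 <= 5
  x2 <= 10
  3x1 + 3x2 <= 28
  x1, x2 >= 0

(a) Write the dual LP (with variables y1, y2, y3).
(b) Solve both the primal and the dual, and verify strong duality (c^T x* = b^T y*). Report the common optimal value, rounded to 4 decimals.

The standard primal-dual pair for 'max c^T x s.t. A x <= b, x >= 0' is:
  Dual:  min b^T y  s.t.  A^T y >= c,  y >= 0.

So the dual LP is:
  minimize  5y1 + 10y2 + 28y3
  subject to:
    y1 + 3y3 >= 6
    y2 + 3y3 >= 5
    y1, y2, y3 >= 0

Solving the primal: x* = (5, 4.3333).
  primal value c^T x* = 51.6667.
Solving the dual: y* = (1, 0, 1.6667).
  dual value b^T y* = 51.6667.
Strong duality: c^T x* = b^T y*. Confirmed.

51.6667


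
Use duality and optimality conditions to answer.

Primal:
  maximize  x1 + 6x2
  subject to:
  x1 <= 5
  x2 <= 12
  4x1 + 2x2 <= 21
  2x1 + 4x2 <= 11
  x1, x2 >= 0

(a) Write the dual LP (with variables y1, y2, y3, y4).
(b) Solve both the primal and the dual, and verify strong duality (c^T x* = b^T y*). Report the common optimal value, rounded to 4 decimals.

The standard primal-dual pair for 'max c^T x s.t. A x <= b, x >= 0' is:
  Dual:  min b^T y  s.t.  A^T y >= c,  y >= 0.

So the dual LP is:
  minimize  5y1 + 12y2 + 21y3 + 11y4
  subject to:
    y1 + 4y3 + 2y4 >= 1
    y2 + 2y3 + 4y4 >= 6
    y1, y2, y3, y4 >= 0

Solving the primal: x* = (0, 2.75).
  primal value c^T x* = 16.5.
Solving the dual: y* = (0, 0, 0, 1.5).
  dual value b^T y* = 16.5.
Strong duality: c^T x* = b^T y*. Confirmed.

16.5


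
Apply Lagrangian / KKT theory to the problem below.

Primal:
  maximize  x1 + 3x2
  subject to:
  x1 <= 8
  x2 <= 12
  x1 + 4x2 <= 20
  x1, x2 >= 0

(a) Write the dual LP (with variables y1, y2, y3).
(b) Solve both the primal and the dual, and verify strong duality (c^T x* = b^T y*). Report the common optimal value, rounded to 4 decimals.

The standard primal-dual pair for 'max c^T x s.t. A x <= b, x >= 0' is:
  Dual:  min b^T y  s.t.  A^T y >= c,  y >= 0.

So the dual LP is:
  minimize  8y1 + 12y2 + 20y3
  subject to:
    y1 + y3 >= 1
    y2 + 4y3 >= 3
    y1, y2, y3 >= 0

Solving the primal: x* = (8, 3).
  primal value c^T x* = 17.
Solving the dual: y* = (0.25, 0, 0.75).
  dual value b^T y* = 17.
Strong duality: c^T x* = b^T y*. Confirmed.

17


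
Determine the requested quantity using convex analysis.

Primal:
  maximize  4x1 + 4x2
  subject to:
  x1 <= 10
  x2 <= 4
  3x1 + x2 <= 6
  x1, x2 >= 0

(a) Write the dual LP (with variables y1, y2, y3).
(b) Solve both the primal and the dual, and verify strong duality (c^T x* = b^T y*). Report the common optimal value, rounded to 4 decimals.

The standard primal-dual pair for 'max c^T x s.t. A x <= b, x >= 0' is:
  Dual:  min b^T y  s.t.  A^T y >= c,  y >= 0.

So the dual LP is:
  minimize  10y1 + 4y2 + 6y3
  subject to:
    y1 + 3y3 >= 4
    y2 + y3 >= 4
    y1, y2, y3 >= 0

Solving the primal: x* = (0.6667, 4).
  primal value c^T x* = 18.6667.
Solving the dual: y* = (0, 2.6667, 1.3333).
  dual value b^T y* = 18.6667.
Strong duality: c^T x* = b^T y*. Confirmed.

18.6667


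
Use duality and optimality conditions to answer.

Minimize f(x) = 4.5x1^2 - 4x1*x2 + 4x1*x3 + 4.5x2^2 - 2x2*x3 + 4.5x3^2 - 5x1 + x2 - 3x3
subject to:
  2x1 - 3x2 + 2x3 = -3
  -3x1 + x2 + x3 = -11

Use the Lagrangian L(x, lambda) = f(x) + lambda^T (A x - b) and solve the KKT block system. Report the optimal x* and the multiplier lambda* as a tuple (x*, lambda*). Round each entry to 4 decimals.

Form the Lagrangian:
  L(x, lambda) = (1/2) x^T Q x + c^T x + lambda^T (A x - b)
Stationarity (grad_x L = 0): Q x + c + A^T lambda = 0.
Primal feasibility: A x = b.

This gives the KKT block system:
  [ Q   A^T ] [ x     ]   [-c ]
  [ A    0  ] [ lambda ] = [ b ]

Solving the linear system:
  x*      = (3.3988, 1.638, -2.4417)
  lambda* = (4.3374, 5.9816)
  f(x*)   = 35.3896

x* = (3.3988, 1.638, -2.4417), lambda* = (4.3374, 5.9816)


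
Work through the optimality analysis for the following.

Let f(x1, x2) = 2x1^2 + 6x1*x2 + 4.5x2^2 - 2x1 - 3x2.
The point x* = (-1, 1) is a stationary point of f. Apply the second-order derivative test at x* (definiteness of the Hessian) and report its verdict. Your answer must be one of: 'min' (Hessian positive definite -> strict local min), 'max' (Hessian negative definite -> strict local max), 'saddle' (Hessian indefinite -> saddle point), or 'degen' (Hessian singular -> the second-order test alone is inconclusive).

Compute the Hessian H = grad^2 f:
  H = [[4, 6], [6, 9]]
Verify stationarity: grad f(x*) = H x* + g = (0, 0).
Eigenvalues of H: 0, 13.
H has a zero eigenvalue (singular; positive semidefinite but not definite), so H is neither positive definite, negative definite, nor indefinite. The second-order test alone is inconclusive -> degen.
(Indeed, f is constant along the null direction of H through x*, so x* is not a strict local extremum.)

degen


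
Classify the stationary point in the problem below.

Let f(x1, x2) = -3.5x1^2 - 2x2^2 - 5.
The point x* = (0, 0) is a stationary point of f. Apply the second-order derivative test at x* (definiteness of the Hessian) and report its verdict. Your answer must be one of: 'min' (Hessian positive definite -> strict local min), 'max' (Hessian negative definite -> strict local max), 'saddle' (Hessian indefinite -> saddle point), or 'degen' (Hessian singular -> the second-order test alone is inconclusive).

Compute the Hessian H = grad^2 f:
  H = [[-7, 0], [0, -4]]
Verify stationarity: grad f(x*) = H x* + g = (0, 0).
Eigenvalues of H: -7, -4.
Both eigenvalues < 0, so H is negative definite -> x* is a strict local max.

max


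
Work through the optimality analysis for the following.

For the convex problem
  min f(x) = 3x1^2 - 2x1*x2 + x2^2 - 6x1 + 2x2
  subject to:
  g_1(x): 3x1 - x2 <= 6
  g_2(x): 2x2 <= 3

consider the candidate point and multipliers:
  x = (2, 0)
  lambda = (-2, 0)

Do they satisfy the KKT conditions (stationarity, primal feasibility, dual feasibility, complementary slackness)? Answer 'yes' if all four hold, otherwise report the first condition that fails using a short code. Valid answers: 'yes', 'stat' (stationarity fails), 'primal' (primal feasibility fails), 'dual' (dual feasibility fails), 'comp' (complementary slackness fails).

Gradient of f: grad f(x) = Q x + c = (6, -2)
Constraint values g_i(x) = a_i^T x - b_i:
  g_1((2, 0)) = 0
  g_2((2, 0)) = -3
Stationarity residual: grad f(x) + sum_i lambda_i a_i = (0, 0)
  -> stationarity OK
Primal feasibility (all g_i <= 0): OK
Dual feasibility (all lambda_i >= 0): FAILS
Complementary slackness (lambda_i * g_i(x) = 0 for all i): OK

Verdict: the first failing condition is dual_feasibility -> dual.

dual


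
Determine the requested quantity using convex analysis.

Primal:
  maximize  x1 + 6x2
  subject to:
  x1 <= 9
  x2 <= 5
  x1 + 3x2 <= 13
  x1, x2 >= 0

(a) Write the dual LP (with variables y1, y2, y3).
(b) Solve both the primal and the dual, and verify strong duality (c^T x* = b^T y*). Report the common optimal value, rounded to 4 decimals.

The standard primal-dual pair for 'max c^T x s.t. A x <= b, x >= 0' is:
  Dual:  min b^T y  s.t.  A^T y >= c,  y >= 0.

So the dual LP is:
  minimize  9y1 + 5y2 + 13y3
  subject to:
    y1 + y3 >= 1
    y2 + 3y3 >= 6
    y1, y2, y3 >= 0

Solving the primal: x* = (0, 4.3333).
  primal value c^T x* = 26.
Solving the dual: y* = (0, 0, 2).
  dual value b^T y* = 26.
Strong duality: c^T x* = b^T y*. Confirmed.

26


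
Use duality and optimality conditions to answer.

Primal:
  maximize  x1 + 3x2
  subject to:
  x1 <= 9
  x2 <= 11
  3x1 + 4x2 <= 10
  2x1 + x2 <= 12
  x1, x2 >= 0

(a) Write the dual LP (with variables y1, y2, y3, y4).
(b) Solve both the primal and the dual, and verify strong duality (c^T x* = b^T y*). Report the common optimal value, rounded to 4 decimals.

The standard primal-dual pair for 'max c^T x s.t. A x <= b, x >= 0' is:
  Dual:  min b^T y  s.t.  A^T y >= c,  y >= 0.

So the dual LP is:
  minimize  9y1 + 11y2 + 10y3 + 12y4
  subject to:
    y1 + 3y3 + 2y4 >= 1
    y2 + 4y3 + y4 >= 3
    y1, y2, y3, y4 >= 0

Solving the primal: x* = (0, 2.5).
  primal value c^T x* = 7.5.
Solving the dual: y* = (0, 0, 0.75, 0).
  dual value b^T y* = 7.5.
Strong duality: c^T x* = b^T y*. Confirmed.

7.5


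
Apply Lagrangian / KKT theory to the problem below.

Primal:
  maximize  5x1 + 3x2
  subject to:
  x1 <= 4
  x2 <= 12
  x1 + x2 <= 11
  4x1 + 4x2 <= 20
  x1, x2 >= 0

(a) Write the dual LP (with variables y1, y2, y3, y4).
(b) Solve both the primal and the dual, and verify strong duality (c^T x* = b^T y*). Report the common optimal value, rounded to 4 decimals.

The standard primal-dual pair for 'max c^T x s.t. A x <= b, x >= 0' is:
  Dual:  min b^T y  s.t.  A^T y >= c,  y >= 0.

So the dual LP is:
  minimize  4y1 + 12y2 + 11y3 + 20y4
  subject to:
    y1 + y3 + 4y4 >= 5
    y2 + y3 + 4y4 >= 3
    y1, y2, y3, y4 >= 0

Solving the primal: x* = (4, 1).
  primal value c^T x* = 23.
Solving the dual: y* = (2, 0, 0, 0.75).
  dual value b^T y* = 23.
Strong duality: c^T x* = b^T y*. Confirmed.

23


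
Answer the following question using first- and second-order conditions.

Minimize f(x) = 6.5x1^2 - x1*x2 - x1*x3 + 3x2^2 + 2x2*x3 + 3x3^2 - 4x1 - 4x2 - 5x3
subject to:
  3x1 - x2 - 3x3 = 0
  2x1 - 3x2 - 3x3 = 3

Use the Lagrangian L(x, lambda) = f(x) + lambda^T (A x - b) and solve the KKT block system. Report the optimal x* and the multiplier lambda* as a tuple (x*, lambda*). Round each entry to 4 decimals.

Form the Lagrangian:
  L(x, lambda) = (1/2) x^T Q x + c^T x + lambda^T (A x - b)
Stationarity (grad_x L = 0): Q x + c + A^T lambda = 0.
Primal feasibility: A x = b.

This gives the KKT block system:
  [ Q   A^T ] [ x     ]   [-c ]
  [ A    0  ] [ lambda ] = [ b ]

Solving the linear system:
  x*      = (0.1491, -1.5746, 0.674)
  lambda* = (3.9971, -5.4152)
  f(x*)   = 9.2887

x* = (0.1491, -1.5746, 0.674), lambda* = (3.9971, -5.4152)


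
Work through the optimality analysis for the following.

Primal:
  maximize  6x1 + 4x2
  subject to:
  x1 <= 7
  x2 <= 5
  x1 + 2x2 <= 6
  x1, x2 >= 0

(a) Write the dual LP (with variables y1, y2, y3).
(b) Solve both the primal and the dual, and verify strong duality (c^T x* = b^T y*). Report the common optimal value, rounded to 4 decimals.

The standard primal-dual pair for 'max c^T x s.t. A x <= b, x >= 0' is:
  Dual:  min b^T y  s.t.  A^T y >= c,  y >= 0.

So the dual LP is:
  minimize  7y1 + 5y2 + 6y3
  subject to:
    y1 + y3 >= 6
    y2 + 2y3 >= 4
    y1, y2, y3 >= 0

Solving the primal: x* = (6, 0).
  primal value c^T x* = 36.
Solving the dual: y* = (0, 0, 6).
  dual value b^T y* = 36.
Strong duality: c^T x* = b^T y*. Confirmed.

36


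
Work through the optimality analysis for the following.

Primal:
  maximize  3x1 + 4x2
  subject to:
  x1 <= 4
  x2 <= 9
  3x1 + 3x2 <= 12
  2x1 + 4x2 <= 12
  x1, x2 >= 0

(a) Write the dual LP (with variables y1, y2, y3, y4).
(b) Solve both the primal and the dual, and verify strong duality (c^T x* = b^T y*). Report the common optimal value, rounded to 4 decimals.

The standard primal-dual pair for 'max c^T x s.t. A x <= b, x >= 0' is:
  Dual:  min b^T y  s.t.  A^T y >= c,  y >= 0.

So the dual LP is:
  minimize  4y1 + 9y2 + 12y3 + 12y4
  subject to:
    y1 + 3y3 + 2y4 >= 3
    y2 + 3y3 + 4y4 >= 4
    y1, y2, y3, y4 >= 0

Solving the primal: x* = (2, 2).
  primal value c^T x* = 14.
Solving the dual: y* = (0, 0, 0.6667, 0.5).
  dual value b^T y* = 14.
Strong duality: c^T x* = b^T y*. Confirmed.

14


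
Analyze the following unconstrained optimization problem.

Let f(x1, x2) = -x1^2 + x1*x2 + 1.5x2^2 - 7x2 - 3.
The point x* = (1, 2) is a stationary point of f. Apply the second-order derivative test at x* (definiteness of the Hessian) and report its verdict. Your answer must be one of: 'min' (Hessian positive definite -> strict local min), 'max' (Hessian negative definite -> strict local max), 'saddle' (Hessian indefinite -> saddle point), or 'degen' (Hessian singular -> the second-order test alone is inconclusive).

Compute the Hessian H = grad^2 f:
  H = [[-2, 1], [1, 3]]
Verify stationarity: grad f(x*) = H x* + g = (0, 0).
Eigenvalues of H: -2.1926, 3.1926.
Eigenvalues have mixed signs, so H is indefinite -> x* is a saddle point.

saddle


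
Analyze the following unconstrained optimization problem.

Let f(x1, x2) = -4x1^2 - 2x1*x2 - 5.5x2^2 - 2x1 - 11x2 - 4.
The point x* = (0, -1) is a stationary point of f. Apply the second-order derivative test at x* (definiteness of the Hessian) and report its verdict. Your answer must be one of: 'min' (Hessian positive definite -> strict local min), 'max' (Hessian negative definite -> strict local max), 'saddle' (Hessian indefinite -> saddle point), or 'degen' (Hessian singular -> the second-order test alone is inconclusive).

Compute the Hessian H = grad^2 f:
  H = [[-8, -2], [-2, -11]]
Verify stationarity: grad f(x*) = H x* + g = (0, 0).
Eigenvalues of H: -12, -7.
Both eigenvalues < 0, so H is negative definite -> x* is a strict local max.

max


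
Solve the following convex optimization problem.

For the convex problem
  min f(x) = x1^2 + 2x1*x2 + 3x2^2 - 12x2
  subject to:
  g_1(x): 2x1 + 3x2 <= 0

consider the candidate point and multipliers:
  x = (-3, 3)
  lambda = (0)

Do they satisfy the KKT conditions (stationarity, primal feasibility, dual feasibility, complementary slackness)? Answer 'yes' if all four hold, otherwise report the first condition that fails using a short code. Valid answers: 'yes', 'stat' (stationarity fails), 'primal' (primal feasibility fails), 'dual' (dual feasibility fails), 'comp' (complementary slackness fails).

Gradient of f: grad f(x) = Q x + c = (0, 0)
Constraint values g_i(x) = a_i^T x - b_i:
  g_1((-3, 3)) = 3
Stationarity residual: grad f(x) + sum_i lambda_i a_i = (0, 0)
  -> stationarity OK
Primal feasibility (all g_i <= 0): FAILS
Dual feasibility (all lambda_i >= 0): OK
Complementary slackness (lambda_i * g_i(x) = 0 for all i): OK

Verdict: the first failing condition is primal_feasibility -> primal.

primal


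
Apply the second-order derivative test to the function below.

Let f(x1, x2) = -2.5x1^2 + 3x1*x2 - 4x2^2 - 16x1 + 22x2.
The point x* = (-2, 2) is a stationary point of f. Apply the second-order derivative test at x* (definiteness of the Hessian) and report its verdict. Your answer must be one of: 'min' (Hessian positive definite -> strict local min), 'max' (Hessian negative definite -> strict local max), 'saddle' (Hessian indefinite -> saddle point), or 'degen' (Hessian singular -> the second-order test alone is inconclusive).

Compute the Hessian H = grad^2 f:
  H = [[-5, 3], [3, -8]]
Verify stationarity: grad f(x*) = H x* + g = (0, 0).
Eigenvalues of H: -9.8541, -3.1459.
Both eigenvalues < 0, so H is negative definite -> x* is a strict local max.

max


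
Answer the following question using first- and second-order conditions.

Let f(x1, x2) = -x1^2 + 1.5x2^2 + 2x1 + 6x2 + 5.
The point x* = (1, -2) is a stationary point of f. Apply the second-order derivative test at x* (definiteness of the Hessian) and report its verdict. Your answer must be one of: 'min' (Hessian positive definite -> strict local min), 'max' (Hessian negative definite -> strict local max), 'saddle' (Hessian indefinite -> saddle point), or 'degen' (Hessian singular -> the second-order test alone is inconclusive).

Compute the Hessian H = grad^2 f:
  H = [[-2, 0], [0, 3]]
Verify stationarity: grad f(x*) = H x* + g = (0, 0).
Eigenvalues of H: -2, 3.
Eigenvalues have mixed signs, so H is indefinite -> x* is a saddle point.

saddle


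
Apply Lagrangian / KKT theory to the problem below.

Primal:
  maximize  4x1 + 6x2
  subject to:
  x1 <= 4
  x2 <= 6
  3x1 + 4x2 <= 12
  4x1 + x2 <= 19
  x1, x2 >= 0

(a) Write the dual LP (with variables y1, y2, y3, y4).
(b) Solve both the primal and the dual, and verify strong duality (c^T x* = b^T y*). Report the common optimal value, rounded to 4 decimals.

The standard primal-dual pair for 'max c^T x s.t. A x <= b, x >= 0' is:
  Dual:  min b^T y  s.t.  A^T y >= c,  y >= 0.

So the dual LP is:
  minimize  4y1 + 6y2 + 12y3 + 19y4
  subject to:
    y1 + 3y3 + 4y4 >= 4
    y2 + 4y3 + y4 >= 6
    y1, y2, y3, y4 >= 0

Solving the primal: x* = (0, 3).
  primal value c^T x* = 18.
Solving the dual: y* = (0, 0, 1.5, 0).
  dual value b^T y* = 18.
Strong duality: c^T x* = b^T y*. Confirmed.

18


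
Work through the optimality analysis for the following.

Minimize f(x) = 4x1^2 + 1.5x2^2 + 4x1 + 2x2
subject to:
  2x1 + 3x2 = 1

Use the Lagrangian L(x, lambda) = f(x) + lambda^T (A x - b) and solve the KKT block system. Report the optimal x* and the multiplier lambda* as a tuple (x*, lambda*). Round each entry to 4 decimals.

Form the Lagrangian:
  L(x, lambda) = (1/2) x^T Q x + c^T x + lambda^T (A x - b)
Stationarity (grad_x L = 0): Q x + c + A^T lambda = 0.
Primal feasibility: A x = b.

This gives the KKT block system:
  [ Q   A^T ] [ x     ]   [-c ]
  [ A    0  ] [ lambda ] = [ b ]

Solving the linear system:
  x*      = (-0.2143, 0.4762)
  lambda* = (-1.1429)
  f(x*)   = 0.619

x* = (-0.2143, 0.4762), lambda* = (-1.1429)


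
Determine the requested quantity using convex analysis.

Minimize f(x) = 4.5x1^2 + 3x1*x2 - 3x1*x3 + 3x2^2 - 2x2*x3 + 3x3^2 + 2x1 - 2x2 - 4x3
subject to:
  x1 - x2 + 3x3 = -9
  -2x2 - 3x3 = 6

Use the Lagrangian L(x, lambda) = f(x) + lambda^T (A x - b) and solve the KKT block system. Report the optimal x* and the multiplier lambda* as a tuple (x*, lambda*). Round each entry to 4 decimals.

Form the Lagrangian:
  L(x, lambda) = (1/2) x^T Q x + c^T x + lambda^T (A x - b)
Stationarity (grad_x L = 0): Q x + c + A^T lambda = 0.
Primal feasibility: A x = b.

This gives the KKT block system:
  [ Q   A^T ] [ x     ]   [-c ]
  [ A    0  ] [ lambda ] = [ b ]

Solving the linear system:
  x*      = (-1.545, 0.485, -2.3233)
  lambda* = (3.4796, -1.2788)
  f(x*)   = 22.1113

x* = (-1.545, 0.485, -2.3233), lambda* = (3.4796, -1.2788)


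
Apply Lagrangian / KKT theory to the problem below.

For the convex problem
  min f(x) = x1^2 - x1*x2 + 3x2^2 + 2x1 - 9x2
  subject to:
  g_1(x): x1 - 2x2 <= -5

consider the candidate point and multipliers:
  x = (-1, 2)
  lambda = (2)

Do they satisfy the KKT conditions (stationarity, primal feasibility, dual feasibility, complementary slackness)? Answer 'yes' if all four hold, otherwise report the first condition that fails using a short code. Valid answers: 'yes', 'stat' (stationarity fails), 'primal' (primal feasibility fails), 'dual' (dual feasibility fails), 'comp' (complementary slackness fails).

Gradient of f: grad f(x) = Q x + c = (-2, 4)
Constraint values g_i(x) = a_i^T x - b_i:
  g_1((-1, 2)) = 0
Stationarity residual: grad f(x) + sum_i lambda_i a_i = (0, 0)
  -> stationarity OK
Primal feasibility (all g_i <= 0): OK
Dual feasibility (all lambda_i >= 0): OK
Complementary slackness (lambda_i * g_i(x) = 0 for all i): OK

Verdict: yes, KKT holds.

yes


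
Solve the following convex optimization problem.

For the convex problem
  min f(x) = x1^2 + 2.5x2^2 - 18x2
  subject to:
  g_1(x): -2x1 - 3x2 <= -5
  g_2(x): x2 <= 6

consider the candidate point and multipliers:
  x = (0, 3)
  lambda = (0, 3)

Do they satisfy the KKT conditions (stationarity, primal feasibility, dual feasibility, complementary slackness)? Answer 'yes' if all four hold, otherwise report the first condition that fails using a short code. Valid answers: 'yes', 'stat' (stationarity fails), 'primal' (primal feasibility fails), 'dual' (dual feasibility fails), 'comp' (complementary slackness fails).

Gradient of f: grad f(x) = Q x + c = (0, -3)
Constraint values g_i(x) = a_i^T x - b_i:
  g_1((0, 3)) = -4
  g_2((0, 3)) = -3
Stationarity residual: grad f(x) + sum_i lambda_i a_i = (0, 0)
  -> stationarity OK
Primal feasibility (all g_i <= 0): OK
Dual feasibility (all lambda_i >= 0): OK
Complementary slackness (lambda_i * g_i(x) = 0 for all i): FAILS

Verdict: the first failing condition is complementary_slackness -> comp.

comp


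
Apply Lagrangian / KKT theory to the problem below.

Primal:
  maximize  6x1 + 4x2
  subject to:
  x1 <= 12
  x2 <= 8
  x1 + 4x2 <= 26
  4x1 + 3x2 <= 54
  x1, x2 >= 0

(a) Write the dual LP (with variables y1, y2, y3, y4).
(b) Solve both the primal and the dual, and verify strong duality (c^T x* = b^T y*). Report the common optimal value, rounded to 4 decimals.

The standard primal-dual pair for 'max c^T x s.t. A x <= b, x >= 0' is:
  Dual:  min b^T y  s.t.  A^T y >= c,  y >= 0.

So the dual LP is:
  minimize  12y1 + 8y2 + 26y3 + 54y4
  subject to:
    y1 + y3 + 4y4 >= 6
    y2 + 4y3 + 3y4 >= 4
    y1, y2, y3, y4 >= 0

Solving the primal: x* = (12, 2).
  primal value c^T x* = 80.
Solving the dual: y* = (0.6667, 0, 0, 1.3333).
  dual value b^T y* = 80.
Strong duality: c^T x* = b^T y*. Confirmed.

80


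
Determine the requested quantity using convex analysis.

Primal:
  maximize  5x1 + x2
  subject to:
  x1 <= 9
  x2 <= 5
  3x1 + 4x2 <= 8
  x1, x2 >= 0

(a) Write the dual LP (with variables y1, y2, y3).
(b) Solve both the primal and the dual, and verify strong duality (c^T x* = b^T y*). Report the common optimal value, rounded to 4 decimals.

The standard primal-dual pair for 'max c^T x s.t. A x <= b, x >= 0' is:
  Dual:  min b^T y  s.t.  A^T y >= c,  y >= 0.

So the dual LP is:
  minimize  9y1 + 5y2 + 8y3
  subject to:
    y1 + 3y3 >= 5
    y2 + 4y3 >= 1
    y1, y2, y3 >= 0

Solving the primal: x* = (2.6667, 0).
  primal value c^T x* = 13.3333.
Solving the dual: y* = (0, 0, 1.6667).
  dual value b^T y* = 13.3333.
Strong duality: c^T x* = b^T y*. Confirmed.

13.3333


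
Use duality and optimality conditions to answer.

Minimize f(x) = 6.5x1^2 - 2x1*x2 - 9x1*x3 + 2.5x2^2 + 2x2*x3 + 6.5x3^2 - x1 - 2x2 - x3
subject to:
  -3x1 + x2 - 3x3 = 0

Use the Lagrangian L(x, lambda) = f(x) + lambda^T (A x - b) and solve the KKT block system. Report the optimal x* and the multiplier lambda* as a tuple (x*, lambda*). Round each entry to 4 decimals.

Form the Lagrangian:
  L(x, lambda) = (1/2) x^T Q x + c^T x + lambda^T (A x - b)
Stationarity (grad_x L = 0): Q x + c + A^T lambda = 0.
Primal feasibility: A x = b.

This gives the KKT block system:
  [ Q   A^T ] [ x     ]   [-c ]
  [ A    0  ] [ lambda ] = [ b ]

Solving the linear system:
  x*      = (0.1237, 0.4802, 0.0364)
  lambda* = (-0.2266)
  f(x*)   = -0.5603

x* = (0.1237, 0.4802, 0.0364), lambda* = (-0.2266)


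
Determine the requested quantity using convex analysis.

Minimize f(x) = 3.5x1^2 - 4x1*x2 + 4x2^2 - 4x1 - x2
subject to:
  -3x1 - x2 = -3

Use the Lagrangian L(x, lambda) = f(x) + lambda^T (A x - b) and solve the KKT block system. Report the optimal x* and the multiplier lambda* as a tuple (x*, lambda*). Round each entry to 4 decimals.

Form the Lagrangian:
  L(x, lambda) = (1/2) x^T Q x + c^T x + lambda^T (A x - b)
Stationarity (grad_x L = 0): Q x + c + A^T lambda = 0.
Primal feasibility: A x = b.

This gives the KKT block system:
  [ Q   A^T ] [ x     ]   [-c ]
  [ A    0  ] [ lambda ] = [ b ]

Solving the linear system:
  x*      = (0.8252, 0.5243)
  lambda* = (-0.1068)
  f(x*)   = -2.0728

x* = (0.8252, 0.5243), lambda* = (-0.1068)


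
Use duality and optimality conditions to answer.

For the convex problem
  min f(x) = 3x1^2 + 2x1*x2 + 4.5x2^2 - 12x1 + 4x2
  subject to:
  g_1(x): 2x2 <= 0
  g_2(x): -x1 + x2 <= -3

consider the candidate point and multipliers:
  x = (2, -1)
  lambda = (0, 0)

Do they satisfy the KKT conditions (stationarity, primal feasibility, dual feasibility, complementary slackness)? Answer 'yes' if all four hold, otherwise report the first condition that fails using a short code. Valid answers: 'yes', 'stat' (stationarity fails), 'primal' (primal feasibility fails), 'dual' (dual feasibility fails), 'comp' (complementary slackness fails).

Gradient of f: grad f(x) = Q x + c = (-2, -1)
Constraint values g_i(x) = a_i^T x - b_i:
  g_1((2, -1)) = -2
  g_2((2, -1)) = 0
Stationarity residual: grad f(x) + sum_i lambda_i a_i = (-2, -1)
  -> stationarity FAILS
Primal feasibility (all g_i <= 0): OK
Dual feasibility (all lambda_i >= 0): OK
Complementary slackness (lambda_i * g_i(x) = 0 for all i): OK

Verdict: the first failing condition is stationarity -> stat.

stat
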